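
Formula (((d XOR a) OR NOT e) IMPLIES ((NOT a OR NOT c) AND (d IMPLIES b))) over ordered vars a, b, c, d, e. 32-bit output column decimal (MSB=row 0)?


Formula: (((d XOR a) OR NOT e) IMPLIES ((NOT a OR NOT c) AND (d IMPLIES b))) over a, b, c, d, e (32 rows)
Evaluate each row (bits = a,b,c,d,e, MSB first):
  row 0 [00000]: (((0 XOR 0) OR NOT 0) IMPLIES ((NOT 0 OR NOT 0) AND (0 IMPLIES 0))) -> 1
  row 1 [00001]: (((0 XOR 0) OR NOT 1) IMPLIES ((NOT 0 OR NOT 0) AND (0 IMPLIES 0))) -> 1
  row 2 [00010]: (((1 XOR 0) OR NOT 0) IMPLIES ((NOT 0 OR NOT 0) AND (1 IMPLIES 0))) -> 0
  row 3 [00011]: (((1 XOR 0) OR NOT 1) IMPLIES ((NOT 0 OR NOT 0) AND (1 IMPLIES 0))) -> 0
  row 4 [00100]: (((0 XOR 0) OR NOT 0) IMPLIES ((NOT 0 OR NOT 1) AND (0 IMPLIES 0))) -> 1
  row 5 [00101]: (((0 XOR 0) OR NOT 1) IMPLIES ((NOT 0 OR NOT 1) AND (0 IMPLIES 0))) -> 1
  row 6 [00110]: (((1 XOR 0) OR NOT 0) IMPLIES ((NOT 0 OR NOT 1) AND (1 IMPLIES 0))) -> 0
  row 7 [00111]: (((1 XOR 0) OR NOT 1) IMPLIES ((NOT 0 OR NOT 1) AND (1 IMPLIES 0))) -> 0
  row 8 [01000]: (((0 XOR 0) OR NOT 0) IMPLIES ((NOT 0 OR NOT 0) AND (0 IMPLIES 1))) -> 1
  row 9 [01001]: (((0 XOR 0) OR NOT 1) IMPLIES ((NOT 0 OR NOT 0) AND (0 IMPLIES 1))) -> 1
  row 10 [01010]: (((1 XOR 0) OR NOT 0) IMPLIES ((NOT 0 OR NOT 0) AND (1 IMPLIES 1))) -> 1
  row 11 [01011]: (((1 XOR 0) OR NOT 1) IMPLIES ((NOT 0 OR NOT 0) AND (1 IMPLIES 1))) -> 1
  row 12 [01100]: (((0 XOR 0) OR NOT 0) IMPLIES ((NOT 0 OR NOT 1) AND (0 IMPLIES 1))) -> 1
  row 13 [01101]: (((0 XOR 0) OR NOT 1) IMPLIES ((NOT 0 OR NOT 1) AND (0 IMPLIES 1))) -> 1
  row 14 [01110]: (((1 XOR 0) OR NOT 0) IMPLIES ((NOT 0 OR NOT 1) AND (1 IMPLIES 1))) -> 1
  row 15 [01111]: (((1 XOR 0) OR NOT 1) IMPLIES ((NOT 0 OR NOT 1) AND (1 IMPLIES 1))) -> 1
  row 16 [10000]: (((0 XOR 1) OR NOT 0) IMPLIES ((NOT 1 OR NOT 0) AND (0 IMPLIES 0))) -> 1
  row 17 [10001]: (((0 XOR 1) OR NOT 1) IMPLIES ((NOT 1 OR NOT 0) AND (0 IMPLIES 0))) -> 1
  row 18 [10010]: (((1 XOR 1) OR NOT 0) IMPLIES ((NOT 1 OR NOT 0) AND (1 IMPLIES 0))) -> 0
  row 19 [10011]: (((1 XOR 1) OR NOT 1) IMPLIES ((NOT 1 OR NOT 0) AND (1 IMPLIES 0))) -> 1
  row 20 [10100]: (((0 XOR 1) OR NOT 0) IMPLIES ((NOT 1 OR NOT 1) AND (0 IMPLIES 0))) -> 0
  row 21 [10101]: (((0 XOR 1) OR NOT 1) IMPLIES ((NOT 1 OR NOT 1) AND (0 IMPLIES 0))) -> 0
  row 22 [10110]: (((1 XOR 1) OR NOT 0) IMPLIES ((NOT 1 OR NOT 1) AND (1 IMPLIES 0))) -> 0
  row 23 [10111]: (((1 XOR 1) OR NOT 1) IMPLIES ((NOT 1 OR NOT 1) AND (1 IMPLIES 0))) -> 1
  row 24 [11000]: (((0 XOR 1) OR NOT 0) IMPLIES ((NOT 1 OR NOT 0) AND (0 IMPLIES 1))) -> 1
  row 25 [11001]: (((0 XOR 1) OR NOT 1) IMPLIES ((NOT 1 OR NOT 0) AND (0 IMPLIES 1))) -> 1
  row 26 [11010]: (((1 XOR 1) OR NOT 0) IMPLIES ((NOT 1 OR NOT 0) AND (1 IMPLIES 1))) -> 1
  row 27 [11011]: (((1 XOR 1) OR NOT 1) IMPLIES ((NOT 1 OR NOT 0) AND (1 IMPLIES 1))) -> 1
  row 28 [11100]: (((0 XOR 1) OR NOT 0) IMPLIES ((NOT 1 OR NOT 1) AND (0 IMPLIES 1))) -> 0
  row 29 [11101]: (((0 XOR 1) OR NOT 1) IMPLIES ((NOT 1 OR NOT 1) AND (0 IMPLIES 1))) -> 0
  row 30 [11110]: (((1 XOR 1) OR NOT 0) IMPLIES ((NOT 1 OR NOT 1) AND (1 IMPLIES 1))) -> 0
  row 31 [11111]: (((1 XOR 1) OR NOT 1) IMPLIES ((NOT 1 OR NOT 1) AND (1 IMPLIES 1))) -> 1
Full result column, 4 rows per line (a,b,c fixed per line; d,e runs 00..11 left to right):
  rows 0-3 [a,b,c=000]: 1100  = hex C
  rows 4-7 [a,b,c=001]: 1100  = hex C
  rows 8-11 [a,b,c=010]: 1111  = hex F
  rows 12-15 [a,b,c=011]: 1111  = hex F
  rows 16-19 [a,b,c=100]: 1101  = hex D
  rows 20-23 [a,b,c=101]: 0001  = hex 1
  rows 24-27 [a,b,c=110]: 1111  = hex F
  rows 28-31 [a,b,c=111]: 0001  = hex 1
Output column (row 0 .. row 31) = 11001100111111111101000111110001
Output column grouped in 4s = 1100 1100 1111 1111 1101 0001 1111 0001 = 0xCCFFD1F1
Convert to decimal digit by digit (value = value*16 + digit):
  C -> 12
  12*16 + 12 (C) = 204
  204*16 + 15 (F) = 3279
  3279*16 + 15 (F) = 52479
  52479*16 + 13 (D) = 839677
  839677*16 + 1 = 13434833
  13434833*16 + 15 (F) = 214957343
  214957343*16 + 1 = 3439317489
Decimal = 3439317489

3439317489


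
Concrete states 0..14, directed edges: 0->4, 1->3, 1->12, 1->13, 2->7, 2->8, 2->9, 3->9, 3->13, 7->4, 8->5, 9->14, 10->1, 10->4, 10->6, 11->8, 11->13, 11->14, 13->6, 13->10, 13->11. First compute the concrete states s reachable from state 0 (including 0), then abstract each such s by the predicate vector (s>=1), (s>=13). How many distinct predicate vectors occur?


BFS from 0:
Concrete reachable: {0, 4}
Abstract via predicates (s>=1), (s>=13):
  (0,0) <- {0}
  (1,0) <- {4}
Distinct abstract states = 2

2


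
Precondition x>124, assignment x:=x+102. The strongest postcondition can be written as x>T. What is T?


Formula: sp(P, x:=E) = exists old_x. (x = E[old_x/x]) AND P[old_x/x] (old_x is the value of x before the assignment; eliminate old_x by solving x = E[old_x/x] for old_x)
Step 1: Precondition P: x>124, i.e. old_x > 124
Step 2: Assignment gives x = old_x + 102, so old_x = x - 102
Step 3: Substitute into P: x - 102 > 124
Step 4: Simplify: x > 124+102 = 226

226


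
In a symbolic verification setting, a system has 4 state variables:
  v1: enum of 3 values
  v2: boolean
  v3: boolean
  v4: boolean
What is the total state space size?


State space = product of domain sizes of all variables.
Domain sizes:
  v1 (enum of 3 values): 3
  v2 (boolean): 2
  v3 (boolean): 2
  v4 (boolean): 2
Product = 3 * 2 * 2 * 2 = 24

24


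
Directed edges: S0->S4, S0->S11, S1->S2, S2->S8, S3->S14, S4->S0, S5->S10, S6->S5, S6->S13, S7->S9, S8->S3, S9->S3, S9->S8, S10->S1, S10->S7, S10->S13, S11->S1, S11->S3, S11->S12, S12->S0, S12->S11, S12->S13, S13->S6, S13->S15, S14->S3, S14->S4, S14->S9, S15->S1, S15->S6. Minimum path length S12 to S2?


BFS layer-by-layer from S12:
  dist 0: {S12}
  dist 1: {S0, S11, S13}
  dist 2: {S1, S3, S4, S6, S15}
  dist 3: {S2, S5, S14}
  -> S2 reached at distance 3
Shortest path length = 3

3


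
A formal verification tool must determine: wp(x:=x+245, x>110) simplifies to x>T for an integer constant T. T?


Formula: wp(x:=E, P) = P[E/x] (substitute E for x in postcondition)
Step 1: Postcondition: x>110
Step 2: Substitute x+245 for x: x+245>110
Step 3: Solve for x: x > 110-245 = -135

-135


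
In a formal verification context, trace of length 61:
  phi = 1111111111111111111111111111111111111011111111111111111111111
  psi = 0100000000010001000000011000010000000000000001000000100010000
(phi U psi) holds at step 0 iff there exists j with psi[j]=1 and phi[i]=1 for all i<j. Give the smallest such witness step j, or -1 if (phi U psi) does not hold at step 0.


(phi U psi) at 0: need smallest j with psi[j]=1 and phi[i]=1 for all i in [0,j).
Scan from step 0:
  step 0: phi=1, psi=0 -> continue
  step 1: psi=1 and phi held for [0,1) -> witness found
Witness step = 1

1


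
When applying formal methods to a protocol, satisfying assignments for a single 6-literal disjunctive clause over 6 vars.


Step 1: Total=2^6=64
Step 2: Unsat when all 6 false: 2^0=1
Step 3: Sat=64-1=63

63


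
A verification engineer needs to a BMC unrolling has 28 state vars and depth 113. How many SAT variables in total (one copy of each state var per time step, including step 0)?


BMC unrolls to depth k, creating one copy of each state var for steps 0..k.
Step count = 113 + 1 = 114 (steps 0 through 113)
Vars per step = 28
Total = 28 * 114 = 3192

3192


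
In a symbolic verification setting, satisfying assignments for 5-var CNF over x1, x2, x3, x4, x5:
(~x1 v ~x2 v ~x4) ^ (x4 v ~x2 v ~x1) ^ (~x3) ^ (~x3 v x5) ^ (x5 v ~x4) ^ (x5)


CNF with 6 clauses over 5 vars (32 assignments).
An assignment satisfies CNF iff every clause has >=1 true literal.
Check each row (bits = x1,x2,x3,x4,x5; clause T/F shown):
  row 0 [00000]: clauses=TTTTTF -> 0
  row 1 [00001]: clauses=TTTTTT -> 1
  row 2 [00010]: clauses=TTTTFF -> 0
  row 3 [00011]: clauses=TTTTTT -> 1
  row 4 [00100]: clauses=TTFFTF -> 0
  row 5 [00101]: clauses=TTFTTT -> 0
  row 6 [00110]: clauses=TTFFFF -> 0
  row 7 [00111]: clauses=TTFTTT -> 0
  row 8 [01000]: clauses=TTTTTF -> 0
  row 9 [01001]: clauses=TTTTTT -> 1
  row 10 [01010]: clauses=TTTTFF -> 0
  row 11 [01011]: clauses=TTTTTT -> 1
  row 12 [01100]: clauses=TTFFTF -> 0
  row 13 [01101]: clauses=TTFTTT -> 0
  row 14 [01110]: clauses=TTFFFF -> 0
  row 15 [01111]: clauses=TTFTTT -> 0
  row 16 [10000]: clauses=TTTTTF -> 0
  row 17 [10001]: clauses=TTTTTT -> 1
  row 18 [10010]: clauses=TTTTFF -> 0
  row 19 [10011]: clauses=TTTTTT -> 1
  row 20 [10100]: clauses=TTFFTF -> 0
  row 21 [10101]: clauses=TTFTTT -> 0
  row 22 [10110]: clauses=TTFFFF -> 0
  row 23 [10111]: clauses=TTFTTT -> 0
  row 24 [11000]: clauses=TFTTTF -> 0
  row 25 [11001]: clauses=TFTTTT -> 0
  row 26 [11010]: clauses=FTTTFF -> 0
  row 27 [11011]: clauses=FTTTTT -> 0
  row 28 [11100]: clauses=TFFFTF -> 0
  row 29 [11101]: clauses=TFFTTT -> 0
  row 30 [11110]: clauses=FTFFFF -> 0
  row 31 [11111]: clauses=FTFTTT -> 0
Full result column, 8 rows per line (x1,x2 fixed per line; x3,x4,x5 runs 000..111 left to right):
  rows 0-7 [x1,x2=00]: 01010000  (ones: 2)
  rows 8-15 [x1,x2=01]: 01010000  (ones: 2)
  rows 16-23 [x1,x2=10]: 01010000  (ones: 2)
  rows 24-31 [x1,x2=11]: 00000000  (ones: 0)
Satisfying assignments = 2+2+2+0 = 6

6


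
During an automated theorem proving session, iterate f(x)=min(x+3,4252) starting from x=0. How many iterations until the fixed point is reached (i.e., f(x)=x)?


Step 1: x=0, cap=4252, increment=3
Step 2: x grows by 3 each step until capped at 4252; fixed point is x=4252
Step 3: iterations = ceil(4252/3) = 1418

1418


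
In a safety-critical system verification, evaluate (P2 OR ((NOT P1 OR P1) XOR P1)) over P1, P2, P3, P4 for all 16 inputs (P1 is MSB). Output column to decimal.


Formula: (P2 OR ((NOT P1 OR P1) XOR P1)) over P1, P2, P3, P4 (16 rows)
Evaluate each row (bits = P1,P2,P3,P4, MSB first):
  row 0 [0000]: (0 OR ((NOT 0 OR 0) XOR 0)) -> 1
  row 1 [0001]: (0 OR ((NOT 0 OR 0) XOR 0)) -> 1
  row 2 [0010]: (0 OR ((NOT 0 OR 0) XOR 0)) -> 1
  row 3 [0011]: (0 OR ((NOT 0 OR 0) XOR 0)) -> 1
  row 4 [0100]: (1 OR ((NOT 0 OR 0) XOR 0)) -> 1
  row 5 [0101]: (1 OR ((NOT 0 OR 0) XOR 0)) -> 1
  row 6 [0110]: (1 OR ((NOT 0 OR 0) XOR 0)) -> 1
  row 7 [0111]: (1 OR ((NOT 0 OR 0) XOR 0)) -> 1
  row 8 [1000]: (0 OR ((NOT 1 OR 1) XOR 1)) -> 0
  row 9 [1001]: (0 OR ((NOT 1 OR 1) XOR 1)) -> 0
  row 10 [1010]: (0 OR ((NOT 1 OR 1) XOR 1)) -> 0
  row 11 [1011]: (0 OR ((NOT 1 OR 1) XOR 1)) -> 0
  row 12 [1100]: (1 OR ((NOT 1 OR 1) XOR 1)) -> 1
  row 13 [1101]: (1 OR ((NOT 1 OR 1) XOR 1)) -> 1
  row 14 [1110]: (1 OR ((NOT 1 OR 1) XOR 1)) -> 1
  row 15 [1111]: (1 OR ((NOT 1 OR 1) XOR 1)) -> 1
Full result column, 4 rows per line (P1,P2 fixed per line; P3,P4 runs 00..11 left to right):
  rows 0-3 [P1,P2=00]: 1111  = hex F
  rows 4-7 [P1,P2=01]: 1111  = hex F
  rows 8-11 [P1,P2=10]: 0000  = hex 0
  rows 12-15 [P1,P2=11]: 1111  = hex F
Output column (row 0 .. row 15) = 1111111100001111
Output column grouped in 4s = 1111 1111 0000 1111 = 0xFF0F
Convert to decimal digit by digit (value = value*16 + digit):
  F -> 15
  15*16 + 15 (F) = 255
  255*16 + 0 = 4080
  4080*16 + 15 (F) = 65295
Decimal = 65295

65295


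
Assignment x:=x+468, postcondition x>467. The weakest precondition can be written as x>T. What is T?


Formula: wp(x:=E, P) = P[E/x] (substitute E for x in postcondition)
Step 1: Postcondition: x>467
Step 2: Substitute x+468 for x: x+468>467
Step 3: Solve for x: x > 467-468 = -1

-1


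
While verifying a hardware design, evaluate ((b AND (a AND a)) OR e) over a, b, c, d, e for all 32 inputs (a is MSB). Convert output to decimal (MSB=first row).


Formula: ((b AND (a AND a)) OR e) over a, b, c, d, e (32 rows)
Evaluate each row (bits = a,b,c,d,e, MSB first):
  row 0 [00000]: ((0 AND (0 AND 0)) OR 0) -> 0
  row 1 [00001]: ((0 AND (0 AND 0)) OR 1) -> 1
  row 2 [00010]: ((0 AND (0 AND 0)) OR 0) -> 0
  row 3 [00011]: ((0 AND (0 AND 0)) OR 1) -> 1
  row 4 [00100]: ((0 AND (0 AND 0)) OR 0) -> 0
  row 5 [00101]: ((0 AND (0 AND 0)) OR 1) -> 1
  row 6 [00110]: ((0 AND (0 AND 0)) OR 0) -> 0
  row 7 [00111]: ((0 AND (0 AND 0)) OR 1) -> 1
  row 8 [01000]: ((1 AND (0 AND 0)) OR 0) -> 0
  row 9 [01001]: ((1 AND (0 AND 0)) OR 1) -> 1
  row 10 [01010]: ((1 AND (0 AND 0)) OR 0) -> 0
  row 11 [01011]: ((1 AND (0 AND 0)) OR 1) -> 1
  row 12 [01100]: ((1 AND (0 AND 0)) OR 0) -> 0
  row 13 [01101]: ((1 AND (0 AND 0)) OR 1) -> 1
  row 14 [01110]: ((1 AND (0 AND 0)) OR 0) -> 0
  row 15 [01111]: ((1 AND (0 AND 0)) OR 1) -> 1
  row 16 [10000]: ((0 AND (1 AND 1)) OR 0) -> 0
  row 17 [10001]: ((0 AND (1 AND 1)) OR 1) -> 1
  row 18 [10010]: ((0 AND (1 AND 1)) OR 0) -> 0
  row 19 [10011]: ((0 AND (1 AND 1)) OR 1) -> 1
  row 20 [10100]: ((0 AND (1 AND 1)) OR 0) -> 0
  row 21 [10101]: ((0 AND (1 AND 1)) OR 1) -> 1
  row 22 [10110]: ((0 AND (1 AND 1)) OR 0) -> 0
  row 23 [10111]: ((0 AND (1 AND 1)) OR 1) -> 1
  row 24 [11000]: ((1 AND (1 AND 1)) OR 0) -> 1
  row 25 [11001]: ((1 AND (1 AND 1)) OR 1) -> 1
  row 26 [11010]: ((1 AND (1 AND 1)) OR 0) -> 1
  row 27 [11011]: ((1 AND (1 AND 1)) OR 1) -> 1
  row 28 [11100]: ((1 AND (1 AND 1)) OR 0) -> 1
  row 29 [11101]: ((1 AND (1 AND 1)) OR 1) -> 1
  row 30 [11110]: ((1 AND (1 AND 1)) OR 0) -> 1
  row 31 [11111]: ((1 AND (1 AND 1)) OR 1) -> 1
Full result column, 4 rows per line (a,b,c fixed per line; d,e runs 00..11 left to right):
  rows 0-3 [a,b,c=000]: 0101  = hex 5
  rows 4-7 [a,b,c=001]: 0101  = hex 5
  rows 8-11 [a,b,c=010]: 0101  = hex 5
  rows 12-15 [a,b,c=011]: 0101  = hex 5
  rows 16-19 [a,b,c=100]: 0101  = hex 5
  rows 20-23 [a,b,c=101]: 0101  = hex 5
  rows 24-27 [a,b,c=110]: 1111  = hex F
  rows 28-31 [a,b,c=111]: 1111  = hex F
Output column (row 0 .. row 31) = 01010101010101010101010111111111
Output column grouped in 4s = 0101 0101 0101 0101 0101 0101 1111 1111 = 0x555555FF
Convert to decimal digit by digit (value = value*16 + digit):
  5 -> 5
  5*16 + 5 = 85
  85*16 + 5 = 1365
  1365*16 + 5 = 21845
  21845*16 + 5 = 349525
  349525*16 + 5 = 5592405
  5592405*16 + 15 (F) = 89478495
  89478495*16 + 15 (F) = 1431655935
Decimal = 1431655935

1431655935


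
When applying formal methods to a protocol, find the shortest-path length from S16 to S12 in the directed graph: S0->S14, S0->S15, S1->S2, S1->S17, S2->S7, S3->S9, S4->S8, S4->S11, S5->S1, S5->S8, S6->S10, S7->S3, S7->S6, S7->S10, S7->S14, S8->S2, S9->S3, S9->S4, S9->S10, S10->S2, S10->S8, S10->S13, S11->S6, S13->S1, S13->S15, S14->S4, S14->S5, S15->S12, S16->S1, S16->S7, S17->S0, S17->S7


BFS layer-by-layer from S16:
  dist 0: {S16}
  dist 1: {S1, S7}
  dist 2: {S2, S3, S6, S10, S14, S17}
  dist 3: {S0, S4, S5, S8, S9, S13}
  dist 4: {S11, S15}
  dist 5: {S12}
  -> S12 reached at distance 5
Shortest path length = 5

5


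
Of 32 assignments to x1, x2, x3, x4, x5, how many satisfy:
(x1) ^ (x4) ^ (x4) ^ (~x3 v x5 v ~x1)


CNF with 4 clauses over 5 vars (32 assignments).
An assignment satisfies CNF iff every clause has >=1 true literal.
Check each row (bits = x1,x2,x3,x4,x5; clause T/F shown):
  row 0 [00000]: clauses=FFFT -> 0
  row 1 [00001]: clauses=FFFT -> 0
  row 2 [00010]: clauses=FTTT -> 0
  row 3 [00011]: clauses=FTTT -> 0
  row 4 [00100]: clauses=FFFT -> 0
  row 5 [00101]: clauses=FFFT -> 0
  row 6 [00110]: clauses=FTTT -> 0
  row 7 [00111]: clauses=FTTT -> 0
  row 8 [01000]: clauses=FFFT -> 0
  row 9 [01001]: clauses=FFFT -> 0
  row 10 [01010]: clauses=FTTT -> 0
  row 11 [01011]: clauses=FTTT -> 0
  row 12 [01100]: clauses=FFFT -> 0
  row 13 [01101]: clauses=FFFT -> 0
  row 14 [01110]: clauses=FTTT -> 0
  row 15 [01111]: clauses=FTTT -> 0
  row 16 [10000]: clauses=TFFT -> 0
  row 17 [10001]: clauses=TFFT -> 0
  row 18 [10010]: clauses=TTTT -> 1
  row 19 [10011]: clauses=TTTT -> 1
  row 20 [10100]: clauses=TFFF -> 0
  row 21 [10101]: clauses=TFFT -> 0
  row 22 [10110]: clauses=TTTF -> 0
  row 23 [10111]: clauses=TTTT -> 1
  row 24 [11000]: clauses=TFFT -> 0
  row 25 [11001]: clauses=TFFT -> 0
  row 26 [11010]: clauses=TTTT -> 1
  row 27 [11011]: clauses=TTTT -> 1
  row 28 [11100]: clauses=TFFF -> 0
  row 29 [11101]: clauses=TFFT -> 0
  row 30 [11110]: clauses=TTTF -> 0
  row 31 [11111]: clauses=TTTT -> 1
Full result column, 8 rows per line (x1,x2 fixed per line; x3,x4,x5 runs 000..111 left to right):
  rows 0-7 [x1,x2=00]: 00000000  (ones: 0)
  rows 8-15 [x1,x2=01]: 00000000  (ones: 0)
  rows 16-23 [x1,x2=10]: 00110001  (ones: 3)
  rows 24-31 [x1,x2=11]: 00110001  (ones: 3)
Satisfying assignments = 0+0+3+3 = 6

6


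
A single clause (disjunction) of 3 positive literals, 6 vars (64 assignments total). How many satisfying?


Step 1: Total=2^6=64
Step 2: Unsat when all 3 false: 2^3=8
Step 3: Sat=64-8=56

56


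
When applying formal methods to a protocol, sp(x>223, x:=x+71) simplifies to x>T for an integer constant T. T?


Formula: sp(P, x:=E) = exists old_x. (x = E[old_x/x]) AND P[old_x/x] (old_x is the value of x before the assignment; eliminate old_x by solving x = E[old_x/x] for old_x)
Step 1: Precondition P: x>223, i.e. old_x > 223
Step 2: Assignment gives x = old_x + 71, so old_x = x - 71
Step 3: Substitute into P: x - 71 > 223
Step 4: Simplify: x > 223+71 = 294

294


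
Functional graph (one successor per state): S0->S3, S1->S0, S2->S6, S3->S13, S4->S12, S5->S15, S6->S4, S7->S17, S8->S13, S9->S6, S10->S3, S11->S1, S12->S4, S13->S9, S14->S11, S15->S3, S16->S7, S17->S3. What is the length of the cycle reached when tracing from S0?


Trace from S0 until a state repeats:
  S0 -> S3 -> S13 -> S9 -> S6 -> S4 -> S12 -> S4
S4 first seen at step 5, revisited at step 7.
Cycle length = 7 - 5 = 2

2


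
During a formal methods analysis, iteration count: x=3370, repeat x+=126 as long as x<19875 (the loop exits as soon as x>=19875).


Step 1: x goes from 3370 toward 19875 by 126; the body runs while x<19875, so iterations = ceil((bound-start)/step)
Step 2: Distance=16505
Step 3: ceil(16505/126)=131

131


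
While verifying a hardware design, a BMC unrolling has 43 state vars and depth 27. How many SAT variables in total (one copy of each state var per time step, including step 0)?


BMC unrolls to depth k, creating one copy of each state var for steps 0..k.
Step count = 27 + 1 = 28 (steps 0 through 27)
Vars per step = 43
Total = 43 * 28 = 1204

1204


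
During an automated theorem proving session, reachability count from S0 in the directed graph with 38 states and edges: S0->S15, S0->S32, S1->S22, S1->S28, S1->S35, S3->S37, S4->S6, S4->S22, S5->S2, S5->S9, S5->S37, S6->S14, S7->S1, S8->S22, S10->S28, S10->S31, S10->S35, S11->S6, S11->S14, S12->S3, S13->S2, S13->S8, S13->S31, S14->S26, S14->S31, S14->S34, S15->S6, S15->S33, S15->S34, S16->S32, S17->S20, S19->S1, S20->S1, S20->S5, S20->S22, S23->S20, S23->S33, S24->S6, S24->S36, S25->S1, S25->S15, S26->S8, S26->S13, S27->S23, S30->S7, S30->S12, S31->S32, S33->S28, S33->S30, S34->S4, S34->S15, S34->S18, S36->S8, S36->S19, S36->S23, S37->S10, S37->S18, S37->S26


BFS from S0:
  layer 0: {S0}
  layer 1: {S15, S32}
  layer 2: {S6, S33, S34}
  layer 3: {S4, S14, S18, S28, S30}
  layer 4: {S7, S12, S22, S26, S31}
  layer 5: {S1, S3, S8, S13}
  layer 6: {S2, S35, S37}
  layer 7: {S10}
Reachable set: {S0, S1, S2, S3, S4, S6, S7, S8, S10, S12, S13, S14, S15, S18, S22, S26, S28, S30, S31, S32, S33, S34, S35, S37}
Count = 24

24


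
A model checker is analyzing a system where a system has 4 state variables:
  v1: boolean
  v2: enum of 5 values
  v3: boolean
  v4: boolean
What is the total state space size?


State space = product of domain sizes of all variables.
Domain sizes:
  v1 (boolean): 2
  v2 (enum of 5 values): 5
  v3 (boolean): 2
  v4 (boolean): 2
Product = 2 * 5 * 2 * 2 = 40

40


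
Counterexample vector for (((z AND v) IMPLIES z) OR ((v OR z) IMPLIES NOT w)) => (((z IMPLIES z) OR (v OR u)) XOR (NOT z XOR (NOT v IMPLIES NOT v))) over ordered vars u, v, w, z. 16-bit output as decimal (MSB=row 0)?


F1 = (((z AND v) IMPLIES z) OR ((v OR z) IMPLIES NOT w))
F2 = (((z IMPLIES z) OR (v OR u)) XOR (NOT z XOR (NOT v IMPLIES NOT v)))
Counterexample to F1=>F2 is where F1=1 and F2=0.
Evaluate each row (bits = u,v,w,z, MSB first):
  row 0 [0000]: F1=1 F2=1 -> F1&~F2 -> 0
  row 1 [0001]: F1=1 F2=0 -> F1&~F2 -> 1
  row 2 [0010]: F1=1 F2=1 -> F1&~F2 -> 0
  row 3 [0011]: F1=1 F2=0 -> F1&~F2 -> 1
  row 4 [0100]: F1=1 F2=1 -> F1&~F2 -> 0
  row 5 [0101]: F1=1 F2=0 -> F1&~F2 -> 1
  row 6 [0110]: F1=1 F2=1 -> F1&~F2 -> 0
  row 7 [0111]: F1=1 F2=0 -> F1&~F2 -> 1
  row 8 [1000]: F1=1 F2=1 -> F1&~F2 -> 0
  row 9 [1001]: F1=1 F2=0 -> F1&~F2 -> 1
  row 10 [1010]: F1=1 F2=1 -> F1&~F2 -> 0
  row 11 [1011]: F1=1 F2=0 -> F1&~F2 -> 1
  row 12 [1100]: F1=1 F2=1 -> F1&~F2 -> 0
  row 13 [1101]: F1=1 F2=0 -> F1&~F2 -> 1
  row 14 [1110]: F1=1 F2=1 -> F1&~F2 -> 0
  row 15 [1111]: F1=1 F2=0 -> F1&~F2 -> 1
Full result column, 4 rows per line (u,v fixed per line; w,z runs 00..11 left to right):
  rows 0-3 [u,v=00]: 0101  = hex 5
  rows 4-7 [u,v=01]: 0101  = hex 5
  rows 8-11 [u,v=10]: 0101  = hex 5
  rows 12-15 [u,v=11]: 0101  = hex 5
Counterexample vector (row 0 .. row 15) = 0101010101010101
Output column grouped in 4s = 0101 0101 0101 0101 = 0x5555
Convert to decimal digit by digit (value = value*16 + digit):
  5 -> 5
  5*16 + 5 = 85
  85*16 + 5 = 1365
  1365*16 + 5 = 21845
Decimal = 21845

21845


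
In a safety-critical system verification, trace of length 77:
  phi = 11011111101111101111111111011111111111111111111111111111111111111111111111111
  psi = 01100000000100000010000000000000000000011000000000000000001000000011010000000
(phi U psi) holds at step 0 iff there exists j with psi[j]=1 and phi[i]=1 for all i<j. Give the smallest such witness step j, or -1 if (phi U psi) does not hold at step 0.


(phi U psi) at 0: need smallest j with psi[j]=1 and phi[i]=1 for all i in [0,j).
Scan from step 0:
  step 0: phi=1, psi=0 -> continue
  step 1: psi=1 and phi held for [0,1) -> witness found
Witness step = 1

1


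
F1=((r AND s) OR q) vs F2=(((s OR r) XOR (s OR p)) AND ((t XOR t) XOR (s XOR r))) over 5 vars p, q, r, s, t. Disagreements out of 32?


F1 = ((r AND s) OR q)
F2 = (((s OR r) XOR (s OR p)) AND ((t XOR t) XOR (s XOR r)))
Evaluate both on each of 32 rows (bits = p,q,r,s,t):
  row 0 [00000]: F1=0 F2=0 -> 0
  row 1 [00001]: F1=0 F2=0 -> 0
  row 2 [00010]: F1=0 F2=0 -> 0
  row 3 [00011]: F1=0 F2=0 -> 0
  row 4 [00100]: F1=0 F2=1 (differ) -> 1
  row 5 [00101]: F1=0 F2=1 (differ) -> 1
  row 6 [00110]: F1=1 F2=0 (differ) -> 1
  row 7 [00111]: F1=1 F2=0 (differ) -> 1
  row 8 [01000]: F1=1 F2=0 (differ) -> 1
  row 9 [01001]: F1=1 F2=0 (differ) -> 1
  row 10 [01010]: F1=1 F2=0 (differ) -> 1
  row 11 [01011]: F1=1 F2=0 (differ) -> 1
  row 12 [01100]: F1=1 F2=1 -> 0
  row 13 [01101]: F1=1 F2=1 -> 0
  row 14 [01110]: F1=1 F2=0 (differ) -> 1
  row 15 [01111]: F1=1 F2=0 (differ) -> 1
  row 16 [10000]: F1=0 F2=0 -> 0
  row 17 [10001]: F1=0 F2=0 -> 0
  row 18 [10010]: F1=0 F2=0 -> 0
  row 19 [10011]: F1=0 F2=0 -> 0
  row 20 [10100]: F1=0 F2=0 -> 0
  row 21 [10101]: F1=0 F2=0 -> 0
  row 22 [10110]: F1=1 F2=0 (differ) -> 1
  row 23 [10111]: F1=1 F2=0 (differ) -> 1
  row 24 [11000]: F1=1 F2=0 (differ) -> 1
  row 25 [11001]: F1=1 F2=0 (differ) -> 1
  row 26 [11010]: F1=1 F2=0 (differ) -> 1
  row 27 [11011]: F1=1 F2=0 (differ) -> 1
  row 28 [11100]: F1=1 F2=0 (differ) -> 1
  row 29 [11101]: F1=1 F2=0 (differ) -> 1
  row 30 [11110]: F1=1 F2=0 (differ) -> 1
  row 31 [11111]: F1=1 F2=0 (differ) -> 1
Full result column, 8 rows per line (p,q fixed per line; r,s,t runs 000..111 left to right):
  rows 0-7 [p,q=00]: 00001111  (ones: 4)
  rows 8-15 [p,q=01]: 11110011  (ones: 6)
  rows 16-23 [p,q=10]: 00000011  (ones: 2)
  rows 24-31 [p,q=11]: 11111111  (ones: 8)
Disagreements = 4+6+2+8 = 20

20


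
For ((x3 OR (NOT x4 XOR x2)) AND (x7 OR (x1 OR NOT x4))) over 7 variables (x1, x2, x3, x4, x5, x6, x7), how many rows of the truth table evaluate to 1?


Formula: ((x3 OR (NOT x4 XOR x2)) AND (x7 OR (x1 OR NOT x4))) over 7 vars (128 rows)
Evaluate each row (x1, x2, x3, x4, x5, x6, x7 as bits, MSB first):
  row 0 [0000000]: ((0 OR (NOT 0 XOR 0)) AND (0 OR (0 OR NOT 0))) -> 1
  row 1 [0000001]: ((0 OR (NOT 0 XOR 0)) AND (1 OR (0 OR NOT 0))) -> 1
  row 2 [0000010]: ((0 OR (NOT 0 XOR 0)) AND (0 OR (0 OR NOT 0))) -> 1
  row 3 [0000011]: ((0 OR (NOT 0 XOR 0)) AND (1 OR (0 OR NOT 0))) -> 1
  row 4 [0000100]: ((0 OR (NOT 0 XOR 0)) AND (0 OR (0 OR NOT 0))) -> 1
  (every remaining row is evaluated the same way; all 128 results are listed next)
Full result column, 8 rows per line (x1,x2,x3,x4 fixed per line; x5,x6,x7 runs 000..111 left to right):
  rows 0-7 [x1,x2,x3,x4=0000]: 11111111  (ones: 8)
  rows 8-15 [x1,x2,x3,x4=0001]: 00000000  (ones: 0)
  rows 16-23 [x1,x2,x3,x4=0010]: 11111111  (ones: 8)
  rows 24-31 [x1,x2,x3,x4=0011]: 01010101  (ones: 4)
  rows 32-39 [x1,x2,x3,x4=0100]: 00000000  (ones: 0)
  rows 40-47 [x1,x2,x3,x4=0101]: 01010101  (ones: 4)
  rows 48-55 [x1,x2,x3,x4=0110]: 11111111  (ones: 8)
  rows 56-63 [x1,x2,x3,x4=0111]: 01010101  (ones: 4)
  rows 64-71 [x1,x2,x3,x4=1000]: 11111111  (ones: 8)
  rows 72-79 [x1,x2,x3,x4=1001]: 00000000  (ones: 0)
  rows 80-87 [x1,x2,x3,x4=1010]: 11111111  (ones: 8)
  rows 88-95 [x1,x2,x3,x4=1011]: 11111111  (ones: 8)
  rows 96-103 [x1,x2,x3,x4=1100]: 00000000  (ones: 0)
  rows 104-111 [x1,x2,x3,x4=1101]: 11111111  (ones: 8)
  rows 112-119 [x1,x2,x3,x4=1110]: 11111111  (ones: 8)
  rows 120-127 [x1,x2,x3,x4=1111]: 11111111  (ones: 8)
Count of 1-rows = 8+0+8+4+0+4+8+4+8+0+8+8+0+8+8+8 = 84

84


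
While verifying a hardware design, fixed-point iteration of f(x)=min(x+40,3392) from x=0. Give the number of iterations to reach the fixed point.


Step 1: x=0, cap=3392, increment=40
Step 2: x grows by 40 each step until capped at 3392; fixed point is x=3392
Step 3: iterations = ceil(3392/40) = 85

85


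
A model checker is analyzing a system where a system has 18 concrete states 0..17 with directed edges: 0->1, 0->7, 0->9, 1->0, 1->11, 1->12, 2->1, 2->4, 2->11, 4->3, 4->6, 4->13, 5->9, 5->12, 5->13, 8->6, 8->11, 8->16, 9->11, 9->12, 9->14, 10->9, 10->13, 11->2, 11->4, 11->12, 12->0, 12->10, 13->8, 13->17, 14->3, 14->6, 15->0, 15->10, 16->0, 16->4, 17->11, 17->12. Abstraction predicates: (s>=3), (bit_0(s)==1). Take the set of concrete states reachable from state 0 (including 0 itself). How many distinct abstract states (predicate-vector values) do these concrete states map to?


BFS from 0:
Concrete reachable: {0, 1, 2, 3, 4, 6, 7, 8, 9, 10, 11, 12, 13, 14, 16, 17}
Abstract via predicates (s>=3), (bit_0(s)==1):
  (0,0) <- {0, 2}
  (0,1) <- {1}
  (1,0) <- {4, 6, 8, 10, 12, 14, 16}
  (1,1) <- {3, 7, 9, 11, 13, 17}
Distinct abstract states = 4

4


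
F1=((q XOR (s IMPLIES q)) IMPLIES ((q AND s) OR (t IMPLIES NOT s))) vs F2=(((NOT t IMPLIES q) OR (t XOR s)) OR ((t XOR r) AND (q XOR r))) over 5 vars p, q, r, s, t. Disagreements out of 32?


F1 = ((q XOR (s IMPLIES q)) IMPLIES ((q AND s) OR (t IMPLIES NOT s)))
F2 = (((NOT t IMPLIES q) OR (t XOR s)) OR ((t XOR r) AND (q XOR r)))
Evaluate both on each of 32 rows (bits = p,q,r,s,t):
  row 0 [00000]: F1=1 F2=0 (differ) -> 1
  row 1 [00001]: F1=1 F2=1 -> 0
  row 2 [00010]: F1=1 F2=1 -> 0
  row 3 [00011]: F1=1 F2=1 -> 0
  row 4 [00100]: F1=1 F2=1 -> 0
  row 5 [00101]: F1=1 F2=1 -> 0
  row 6 [00110]: F1=1 F2=1 -> 0
  row 7 [00111]: F1=1 F2=1 -> 0
  row 8 [01000]: F1=1 F2=1 -> 0
  row 9 [01001]: F1=1 F2=1 -> 0
  row 10 [01010]: F1=1 F2=1 -> 0
  row 11 [01011]: F1=1 F2=1 -> 0
  row 12 [01100]: F1=1 F2=1 -> 0
  row 13 [01101]: F1=1 F2=1 -> 0
  row 14 [01110]: F1=1 F2=1 -> 0
  row 15 [01111]: F1=1 F2=1 -> 0
  row 16 [10000]: F1=1 F2=0 (differ) -> 1
  row 17 [10001]: F1=1 F2=1 -> 0
  row 18 [10010]: F1=1 F2=1 -> 0
  row 19 [10011]: F1=1 F2=1 -> 0
  row 20 [10100]: F1=1 F2=1 -> 0
  row 21 [10101]: F1=1 F2=1 -> 0
  row 22 [10110]: F1=1 F2=1 -> 0
  row 23 [10111]: F1=1 F2=1 -> 0
  row 24 [11000]: F1=1 F2=1 -> 0
  row 25 [11001]: F1=1 F2=1 -> 0
  row 26 [11010]: F1=1 F2=1 -> 0
  row 27 [11011]: F1=1 F2=1 -> 0
  row 28 [11100]: F1=1 F2=1 -> 0
  row 29 [11101]: F1=1 F2=1 -> 0
  row 30 [11110]: F1=1 F2=1 -> 0
  row 31 [11111]: F1=1 F2=1 -> 0
Full result column, 8 rows per line (p,q fixed per line; r,s,t runs 000..111 left to right):
  rows 0-7 [p,q=00]: 10000000  (ones: 1)
  rows 8-15 [p,q=01]: 00000000  (ones: 0)
  rows 16-23 [p,q=10]: 10000000  (ones: 1)
  rows 24-31 [p,q=11]: 00000000  (ones: 0)
Disagreements = 1+0+1+0 = 2

2


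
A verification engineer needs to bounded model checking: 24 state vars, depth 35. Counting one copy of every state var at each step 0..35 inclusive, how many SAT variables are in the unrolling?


BMC unrolls to depth k, creating one copy of each state var for steps 0..k.
Step count = 35 + 1 = 36 (steps 0 through 35)
Vars per step = 24
Total = 24 * 36 = 864

864


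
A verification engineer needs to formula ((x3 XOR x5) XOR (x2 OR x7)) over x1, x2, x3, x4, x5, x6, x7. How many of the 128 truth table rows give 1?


Formula: ((x3 XOR x5) XOR (x2 OR x7)) over 7 vars (128 rows)
Evaluate each row (x1, x2, x3, x4, x5, x6, x7 as bits, MSB first):
  row 0 [0000000]: ((0 XOR 0) XOR (0 OR 0)) -> 0
  row 1 [0000001]: ((0 XOR 0) XOR (0 OR 1)) -> 1
  row 2 [0000010]: ((0 XOR 0) XOR (0 OR 0)) -> 0
  row 3 [0000011]: ((0 XOR 0) XOR (0 OR 1)) -> 1
  row 4 [0000100]: ((0 XOR 1) XOR (0 OR 0)) -> 1
  (every remaining row is evaluated the same way; all 128 results are listed next)
Full result column, 8 rows per line (x1,x2,x3,x4 fixed per line; x5,x6,x7 runs 000..111 left to right):
  rows 0-7 [x1,x2,x3,x4=0000]: 01011010  (ones: 4)
  rows 8-15 [x1,x2,x3,x4=0001]: 01011010  (ones: 4)
  rows 16-23 [x1,x2,x3,x4=0010]: 10100101  (ones: 4)
  rows 24-31 [x1,x2,x3,x4=0011]: 10100101  (ones: 4)
  rows 32-39 [x1,x2,x3,x4=0100]: 11110000  (ones: 4)
  rows 40-47 [x1,x2,x3,x4=0101]: 11110000  (ones: 4)
  rows 48-55 [x1,x2,x3,x4=0110]: 00001111  (ones: 4)
  rows 56-63 [x1,x2,x3,x4=0111]: 00001111  (ones: 4)
  rows 64-71 [x1,x2,x3,x4=1000]: 01011010  (ones: 4)
  rows 72-79 [x1,x2,x3,x4=1001]: 01011010  (ones: 4)
  rows 80-87 [x1,x2,x3,x4=1010]: 10100101  (ones: 4)
  rows 88-95 [x1,x2,x3,x4=1011]: 10100101  (ones: 4)
  rows 96-103 [x1,x2,x3,x4=1100]: 11110000  (ones: 4)
  rows 104-111 [x1,x2,x3,x4=1101]: 11110000  (ones: 4)
  rows 112-119 [x1,x2,x3,x4=1110]: 00001111  (ones: 4)
  rows 120-127 [x1,x2,x3,x4=1111]: 00001111  (ones: 4)
Count of 1-rows = 4+4+4+4+4+4+4+4+4+4+4+4+4+4+4+4 = 64

64


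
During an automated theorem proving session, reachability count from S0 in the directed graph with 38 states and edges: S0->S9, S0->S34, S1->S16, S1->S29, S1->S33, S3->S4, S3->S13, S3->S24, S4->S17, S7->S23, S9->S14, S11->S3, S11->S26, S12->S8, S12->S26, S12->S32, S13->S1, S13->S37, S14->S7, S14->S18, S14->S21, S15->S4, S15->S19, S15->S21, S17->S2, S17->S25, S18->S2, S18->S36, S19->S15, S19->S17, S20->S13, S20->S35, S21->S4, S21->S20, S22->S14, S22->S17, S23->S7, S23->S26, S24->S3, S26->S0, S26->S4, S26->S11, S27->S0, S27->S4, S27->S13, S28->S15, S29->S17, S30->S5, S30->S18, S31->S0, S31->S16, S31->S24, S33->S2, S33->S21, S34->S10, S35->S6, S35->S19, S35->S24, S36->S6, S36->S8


BFS from S0:
  layer 0: {S0}
  layer 1: {S9, S34}
  layer 2: {S10, S14}
  layer 3: {S7, S18, S21}
  layer 4: {S2, S4, S20, S23, S36}
  layer 5: {S6, S8, S13, S17, S26, S35}
  layer 6: {S1, S11, S19, S24, S25, S37}
  layer 7: {S3, S15, S16, S29, S33}
Reachable set: {S0, S1, S2, S3, S4, S6, S7, S8, S9, S10, S11, S13, S14, S15, S16, S17, S18, S19, S20, S21, S23, S24, S25, S26, S29, S33, S34, S35, S36, S37}
Count = 30

30


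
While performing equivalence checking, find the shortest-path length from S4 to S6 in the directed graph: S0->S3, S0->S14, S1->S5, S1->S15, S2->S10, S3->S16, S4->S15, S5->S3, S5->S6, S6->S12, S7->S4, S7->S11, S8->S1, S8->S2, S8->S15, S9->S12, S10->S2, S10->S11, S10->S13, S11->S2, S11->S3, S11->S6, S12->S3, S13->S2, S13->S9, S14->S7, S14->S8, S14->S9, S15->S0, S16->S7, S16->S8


BFS layer-by-layer from S4:
  dist 0: {S4}
  dist 1: {S15}
  dist 2: {S0}
  dist 3: {S3, S14}
  dist 4: {S7, S8, S9, S16}
  dist 5: {S1, S2, S11, S12}
  dist 6: {S5, S6, S10}
  -> S6 reached at distance 6
Shortest path length = 6

6


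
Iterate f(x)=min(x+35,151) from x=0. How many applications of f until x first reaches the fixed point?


Step 1: x=0, cap=151, increment=35
Step 2: x grows by 35 each step until capped at 151; fixed point is x=151
Step 3: iterations = ceil(151/35) = 5

5


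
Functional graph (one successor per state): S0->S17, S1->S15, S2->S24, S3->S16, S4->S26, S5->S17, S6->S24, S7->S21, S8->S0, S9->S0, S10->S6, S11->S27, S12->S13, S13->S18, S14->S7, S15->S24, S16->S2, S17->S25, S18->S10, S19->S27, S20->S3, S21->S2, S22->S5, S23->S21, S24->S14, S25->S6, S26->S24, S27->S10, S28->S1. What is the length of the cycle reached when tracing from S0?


Trace from S0 until a state repeats:
  S0 -> S17 -> S25 -> S6 -> S24 -> S14 -> S7 -> S21 -> S2 -> S24
S24 first seen at step 4, revisited at step 9.
Cycle length = 9 - 4 = 5

5


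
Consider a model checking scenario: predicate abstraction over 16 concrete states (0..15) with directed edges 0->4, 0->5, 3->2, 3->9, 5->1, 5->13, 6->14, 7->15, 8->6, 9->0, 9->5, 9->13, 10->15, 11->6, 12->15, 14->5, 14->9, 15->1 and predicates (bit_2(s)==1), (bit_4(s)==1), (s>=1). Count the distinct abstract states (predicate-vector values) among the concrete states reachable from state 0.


BFS from 0:
Concrete reachable: {0, 1, 4, 5, 13}
Abstract via predicates (bit_2(s)==1), (bit_4(s)==1), (s>=1):
  (0,0,0) <- {0}
  (0,0,1) <- {1}
  (1,0,1) <- {4, 5, 13}
Distinct abstract states = 3

3


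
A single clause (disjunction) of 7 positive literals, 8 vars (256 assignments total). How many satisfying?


Step 1: Total=2^8=256
Step 2: Unsat when all 7 false: 2^1=2
Step 3: Sat=256-2=254

254


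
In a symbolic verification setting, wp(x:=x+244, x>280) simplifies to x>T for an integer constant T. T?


Formula: wp(x:=E, P) = P[E/x] (substitute E for x in postcondition)
Step 1: Postcondition: x>280
Step 2: Substitute x+244 for x: x+244>280
Step 3: Solve for x: x > 280-244 = 36

36


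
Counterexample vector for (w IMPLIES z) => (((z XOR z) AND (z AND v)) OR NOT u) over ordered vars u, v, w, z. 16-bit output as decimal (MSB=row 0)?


F1 = (w IMPLIES z)
F2 = (((z XOR z) AND (z AND v)) OR NOT u)
Counterexample to F1=>F2 is where F1=1 and F2=0.
Evaluate each row (bits = u,v,w,z, MSB first):
  row 0 [0000]: F1=1 F2=1 -> F1&~F2 -> 0
  row 1 [0001]: F1=1 F2=1 -> F1&~F2 -> 0
  row 2 [0010]: F1=0 F2=1 -> F1&~F2 -> 0
  row 3 [0011]: F1=1 F2=1 -> F1&~F2 -> 0
  row 4 [0100]: F1=1 F2=1 -> F1&~F2 -> 0
  row 5 [0101]: F1=1 F2=1 -> F1&~F2 -> 0
  row 6 [0110]: F1=0 F2=1 -> F1&~F2 -> 0
  row 7 [0111]: F1=1 F2=1 -> F1&~F2 -> 0
  row 8 [1000]: F1=1 F2=0 -> F1&~F2 -> 1
  row 9 [1001]: F1=1 F2=0 -> F1&~F2 -> 1
  row 10 [1010]: F1=0 F2=0 -> F1&~F2 -> 0
  row 11 [1011]: F1=1 F2=0 -> F1&~F2 -> 1
  row 12 [1100]: F1=1 F2=0 -> F1&~F2 -> 1
  row 13 [1101]: F1=1 F2=0 -> F1&~F2 -> 1
  row 14 [1110]: F1=0 F2=0 -> F1&~F2 -> 0
  row 15 [1111]: F1=1 F2=0 -> F1&~F2 -> 1
Full result column, 4 rows per line (u,v fixed per line; w,z runs 00..11 left to right):
  rows 0-3 [u,v=00]: 0000  = hex 0
  rows 4-7 [u,v=01]: 0000  = hex 0
  rows 8-11 [u,v=10]: 1101  = hex D
  rows 12-15 [u,v=11]: 1101  = hex D
Counterexample vector (row 0 .. row 15) = 0000000011011101
Output column grouped in 4s = 0000 0000 1101 1101 = 0x00DD
Convert to decimal digit by digit (value = value*16 + digit):
  0 -> 0
  0*16 + 0 = 0
  0*16 + 13 (D) = 13
  13*16 + 13 (D) = 221
Decimal = 221

221


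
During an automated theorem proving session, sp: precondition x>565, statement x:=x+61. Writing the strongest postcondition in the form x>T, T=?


Formula: sp(P, x:=E) = exists old_x. (x = E[old_x/x]) AND P[old_x/x] (old_x is the value of x before the assignment; eliminate old_x by solving x = E[old_x/x] for old_x)
Step 1: Precondition P: x>565, i.e. old_x > 565
Step 2: Assignment gives x = old_x + 61, so old_x = x - 61
Step 3: Substitute into P: x - 61 > 565
Step 4: Simplify: x > 565+61 = 626

626


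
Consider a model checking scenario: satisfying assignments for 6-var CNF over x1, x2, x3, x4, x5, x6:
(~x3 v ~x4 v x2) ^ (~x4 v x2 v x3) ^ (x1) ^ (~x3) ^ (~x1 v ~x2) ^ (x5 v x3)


CNF with 6 clauses over 6 vars (64 assignments).
An assignment satisfies CNF iff every clause has >=1 true literal.
Check each row (bits = x1,x2,x3,x4,x5,x6; clause T/F shown):
  row 0 [000000]: clauses=TTFTTF -> 0
  row 1 [000001]: clauses=TTFTTF -> 0
  row 2 [000010]: clauses=TTFTTT -> 0
  row 3 [000011]: clauses=TTFTTT -> 0
  row 4 [000100]: clauses=TFFTTF -> 0
  (every remaining row is evaluated the same way; all 64 results are listed next)
Full result column, 8 rows per line (x1,x2,x3 fixed per line; x4,x5,x6 runs 000..111 left to right):
  rows 0-7 [x1,x2,x3=000]: 00000000  (ones: 0)
  rows 8-15 [x1,x2,x3=001]: 00000000  (ones: 0)
  rows 16-23 [x1,x2,x3=010]: 00000000  (ones: 0)
  rows 24-31 [x1,x2,x3=011]: 00000000  (ones: 0)
  rows 32-39 [x1,x2,x3=100]: 00110000  (ones: 2)
  rows 40-47 [x1,x2,x3=101]: 00000000  (ones: 0)
  rows 48-55 [x1,x2,x3=110]: 00000000  (ones: 0)
  rows 56-63 [x1,x2,x3=111]: 00000000  (ones: 0)
Satisfying assignments = 0+0+0+0+2+0+0+0 = 2

2


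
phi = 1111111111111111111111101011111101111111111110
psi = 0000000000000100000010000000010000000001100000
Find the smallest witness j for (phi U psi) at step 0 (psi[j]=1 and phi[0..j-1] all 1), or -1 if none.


(phi U psi) at 0: need smallest j with psi[j]=1 and phi[i]=1 for all i in [0,j).
Scan from step 0:
  step 0: phi=1, psi=0 -> continue
  step 1: phi=1, psi=0 -> continue
  step 2: phi=1, psi=0 -> continue
  step 3: phi=1, psi=0 -> continue
  step 13: psi=1 and phi held for [0,13) -> witness found
Witness step = 13

13


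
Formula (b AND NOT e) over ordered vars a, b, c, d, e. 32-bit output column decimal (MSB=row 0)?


Formula: (b AND NOT e) over a, b, c, d, e (32 rows)
Evaluate each row (bits = a,b,c,d,e, MSB first):
  row 0 [00000]: (0 AND NOT 0) -> 0
  row 1 [00001]: (0 AND NOT 1) -> 0
  row 2 [00010]: (0 AND NOT 0) -> 0
  row 3 [00011]: (0 AND NOT 1) -> 0
  row 4 [00100]: (0 AND NOT 0) -> 0
  row 5 [00101]: (0 AND NOT 1) -> 0
  row 6 [00110]: (0 AND NOT 0) -> 0
  row 7 [00111]: (0 AND NOT 1) -> 0
  row 8 [01000]: (1 AND NOT 0) -> 1
  row 9 [01001]: (1 AND NOT 1) -> 0
  row 10 [01010]: (1 AND NOT 0) -> 1
  row 11 [01011]: (1 AND NOT 1) -> 0
  row 12 [01100]: (1 AND NOT 0) -> 1
  row 13 [01101]: (1 AND NOT 1) -> 0
  row 14 [01110]: (1 AND NOT 0) -> 1
  row 15 [01111]: (1 AND NOT 1) -> 0
  row 16 [10000]: (0 AND NOT 0) -> 0
  row 17 [10001]: (0 AND NOT 1) -> 0
  row 18 [10010]: (0 AND NOT 0) -> 0
  row 19 [10011]: (0 AND NOT 1) -> 0
  row 20 [10100]: (0 AND NOT 0) -> 0
  row 21 [10101]: (0 AND NOT 1) -> 0
  row 22 [10110]: (0 AND NOT 0) -> 0
  row 23 [10111]: (0 AND NOT 1) -> 0
  row 24 [11000]: (1 AND NOT 0) -> 1
  row 25 [11001]: (1 AND NOT 1) -> 0
  row 26 [11010]: (1 AND NOT 0) -> 1
  row 27 [11011]: (1 AND NOT 1) -> 0
  row 28 [11100]: (1 AND NOT 0) -> 1
  row 29 [11101]: (1 AND NOT 1) -> 0
  row 30 [11110]: (1 AND NOT 0) -> 1
  row 31 [11111]: (1 AND NOT 1) -> 0
Full result column, 4 rows per line (a,b,c fixed per line; d,e runs 00..11 left to right):
  rows 0-3 [a,b,c=000]: 0000  = hex 0
  rows 4-7 [a,b,c=001]: 0000  = hex 0
  rows 8-11 [a,b,c=010]: 1010  = hex A
  rows 12-15 [a,b,c=011]: 1010  = hex A
  rows 16-19 [a,b,c=100]: 0000  = hex 0
  rows 20-23 [a,b,c=101]: 0000  = hex 0
  rows 24-27 [a,b,c=110]: 1010  = hex A
  rows 28-31 [a,b,c=111]: 1010  = hex A
Output column (row 0 .. row 31) = 00000000101010100000000010101010
Output column grouped in 4s = 0000 0000 1010 1010 0000 0000 1010 1010 = 0x00AA00AA
Convert to decimal digit by digit (value = value*16 + digit):
  0 -> 0
  0*16 + 0 = 0
  0*16 + 10 (A) = 10
  10*16 + 10 (A) = 170
  170*16 + 0 = 2720
  2720*16 + 0 = 43520
  43520*16 + 10 (A) = 696330
  696330*16 + 10 (A) = 11141290
Decimal = 11141290

11141290


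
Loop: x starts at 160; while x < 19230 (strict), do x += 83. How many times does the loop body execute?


Step 1: x goes from 160 toward 19230 by 83; the body runs while x<19230, so iterations = ceil((bound-start)/step)
Step 2: Distance=19070
Step 3: ceil(19070/83)=230

230


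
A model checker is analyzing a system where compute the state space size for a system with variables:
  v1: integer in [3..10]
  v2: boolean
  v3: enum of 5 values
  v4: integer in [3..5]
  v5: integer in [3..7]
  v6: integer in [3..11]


State space = product of domain sizes of all variables.
Domain sizes:
  v1 (integer in [3..10]): 8
  v2 (boolean): 2
  v3 (enum of 5 values): 5
  v4 (integer in [3..5]): 3
  v5 (integer in [3..7]): 5
  v6 (integer in [3..11]): 9
Product = 8 * 2 * 5 * 3 * 5 * 9 = 10800

10800
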